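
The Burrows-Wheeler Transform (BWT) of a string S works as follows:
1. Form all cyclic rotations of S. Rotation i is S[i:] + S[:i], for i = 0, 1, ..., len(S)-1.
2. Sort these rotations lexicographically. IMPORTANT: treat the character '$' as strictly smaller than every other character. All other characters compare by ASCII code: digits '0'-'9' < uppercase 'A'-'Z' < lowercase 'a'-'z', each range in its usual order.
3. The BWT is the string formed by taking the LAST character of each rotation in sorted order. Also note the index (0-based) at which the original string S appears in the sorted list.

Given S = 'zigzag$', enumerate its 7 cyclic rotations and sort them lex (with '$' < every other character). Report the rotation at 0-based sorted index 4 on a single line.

Answer: igzag$z

Derivation:
All 7 rotations (rotation i = S[i:]+S[:i]):
  rot[0] = zigzag$
  rot[1] = igzag$z
  rot[2] = gzag$zi
  rot[3] = zag$zig
  rot[4] = ag$zigz
  rot[5] = g$zigza
  rot[6] = $zigzag
Sorted (with $ < everything):
  sorted[0] = $zigzag
  sorted[1] = ag$zigz
  sorted[2] = g$zigza
  sorted[3] = gzag$zi
  sorted[4] = igzag$z
  sorted[5] = zag$zig
  sorted[6] = zigzag$
sorted[4] = igzag$z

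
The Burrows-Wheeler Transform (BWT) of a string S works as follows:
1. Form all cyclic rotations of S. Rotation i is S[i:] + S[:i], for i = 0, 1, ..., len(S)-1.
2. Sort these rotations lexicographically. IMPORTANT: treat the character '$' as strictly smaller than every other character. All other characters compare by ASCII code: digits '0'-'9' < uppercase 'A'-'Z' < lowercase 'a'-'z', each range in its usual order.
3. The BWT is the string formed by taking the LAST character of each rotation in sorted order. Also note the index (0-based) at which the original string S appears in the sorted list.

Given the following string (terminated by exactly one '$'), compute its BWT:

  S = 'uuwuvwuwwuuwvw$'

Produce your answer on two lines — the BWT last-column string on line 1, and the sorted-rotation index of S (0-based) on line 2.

All 15 rotations (rotation i = S[i:]+S[:i]):
  rot[0] = uuwuvwuwwuuwvw$
  rot[1] = uwuvwuwwuuwvw$u
  rot[2] = wuvwuwwuuwvw$uu
  rot[3] = uvwuwwuuwvw$uuw
  rot[4] = vwuwwuuwvw$uuwu
  rot[5] = wuwwuuwvw$uuwuv
  rot[6] = uwwuuwvw$uuwuvw
  rot[7] = wwuuwvw$uuwuvwu
  rot[8] = wuuwvw$uuwuvwuw
  rot[9] = uuwvw$uuwuvwuww
  rot[10] = uwvw$uuwuvwuwwu
  rot[11] = wvw$uuwuvwuwwuu
  rot[12] = vw$uuwuvwuwwuuw
  rot[13] = w$uuwuvwuwwuuwv
  rot[14] = $uuwuvwuwwuuwvw
Sorted (with $ < everything):
  sorted[0] = $uuwuvwuwwuuwvw  (last char: 'w')
  sorted[1] = uuwuvwuwwuuwvw$  (last char: '$')
  sorted[2] = uuwvw$uuwuvwuww  (last char: 'w')
  sorted[3] = uvwuwwuuwvw$uuw  (last char: 'w')
  sorted[4] = uwuvwuwwuuwvw$u  (last char: 'u')
  sorted[5] = uwvw$uuwuvwuwwu  (last char: 'u')
  sorted[6] = uwwuuwvw$uuwuvw  (last char: 'w')
  sorted[7] = vw$uuwuvwuwwuuw  (last char: 'w')
  sorted[8] = vwuwwuuwvw$uuwu  (last char: 'u')
  sorted[9] = w$uuwuvwuwwuuwv  (last char: 'v')
  sorted[10] = wuuwvw$uuwuvwuw  (last char: 'w')
  sorted[11] = wuvwuwwuuwvw$uu  (last char: 'u')
  sorted[12] = wuwwuuwvw$uuwuv  (last char: 'v')
  sorted[13] = wvw$uuwuvwuwwuu  (last char: 'u')
  sorted[14] = wwuuwvw$uuwuvwu  (last char: 'u')
Last column: w$wwuuwwuvwuvuu
Original string S is at sorted index 1

Answer: w$wwuuwwuvwuvuu
1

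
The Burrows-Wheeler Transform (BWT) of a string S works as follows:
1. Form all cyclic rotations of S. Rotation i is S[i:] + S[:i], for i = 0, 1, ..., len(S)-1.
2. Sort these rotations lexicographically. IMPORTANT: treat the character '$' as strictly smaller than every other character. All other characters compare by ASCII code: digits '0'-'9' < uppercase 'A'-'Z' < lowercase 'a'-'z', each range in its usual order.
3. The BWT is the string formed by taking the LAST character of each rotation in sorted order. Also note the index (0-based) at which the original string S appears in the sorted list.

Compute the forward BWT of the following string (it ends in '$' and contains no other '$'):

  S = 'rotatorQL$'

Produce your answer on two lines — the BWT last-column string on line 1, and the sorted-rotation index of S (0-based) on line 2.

All 10 rotations (rotation i = S[i:]+S[:i]):
  rot[0] = rotatorQL$
  rot[1] = otatorQL$r
  rot[2] = tatorQL$ro
  rot[3] = atorQL$rot
  rot[4] = torQL$rota
  rot[5] = orQL$rotat
  rot[6] = rQL$rotato
  rot[7] = QL$rotator
  rot[8] = L$rotatorQ
  rot[9] = $rotatorQL
Sorted (with $ < everything):
  sorted[0] = $rotatorQL  (last char: 'L')
  sorted[1] = L$rotatorQ  (last char: 'Q')
  sorted[2] = QL$rotator  (last char: 'r')
  sorted[3] = atorQL$rot  (last char: 't')
  sorted[4] = orQL$rotat  (last char: 't')
  sorted[5] = otatorQL$r  (last char: 'r')
  sorted[6] = rQL$rotato  (last char: 'o')
  sorted[7] = rotatorQL$  (last char: '$')
  sorted[8] = tatorQL$ro  (last char: 'o')
  sorted[9] = torQL$rota  (last char: 'a')
Last column: LQrttro$oa
Original string S is at sorted index 7

Answer: LQrttro$oa
7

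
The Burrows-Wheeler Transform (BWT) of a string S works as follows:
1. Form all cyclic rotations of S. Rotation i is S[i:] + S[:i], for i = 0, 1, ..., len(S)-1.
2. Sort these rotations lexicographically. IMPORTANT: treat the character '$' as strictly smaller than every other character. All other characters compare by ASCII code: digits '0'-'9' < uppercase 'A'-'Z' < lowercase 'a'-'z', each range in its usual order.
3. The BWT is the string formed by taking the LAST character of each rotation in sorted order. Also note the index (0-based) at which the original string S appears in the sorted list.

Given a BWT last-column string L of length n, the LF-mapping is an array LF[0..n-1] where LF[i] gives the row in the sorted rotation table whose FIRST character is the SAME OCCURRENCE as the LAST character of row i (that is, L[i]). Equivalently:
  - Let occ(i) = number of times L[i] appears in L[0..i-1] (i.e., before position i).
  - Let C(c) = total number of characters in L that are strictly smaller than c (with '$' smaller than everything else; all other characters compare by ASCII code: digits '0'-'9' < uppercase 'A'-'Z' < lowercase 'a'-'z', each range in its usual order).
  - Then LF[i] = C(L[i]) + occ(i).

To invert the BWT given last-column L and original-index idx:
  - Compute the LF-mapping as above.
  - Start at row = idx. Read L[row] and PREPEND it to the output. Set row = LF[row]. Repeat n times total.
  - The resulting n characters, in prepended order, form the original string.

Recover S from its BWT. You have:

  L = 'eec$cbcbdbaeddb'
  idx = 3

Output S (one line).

LF mapping: 12 13 6 0 7 2 8 3 9 4 1 14 10 11 5
Walk LF starting at row 3, prepending L[row]:
  step 1: row=3, L[3]='$', prepend. Next row=LF[3]=0
  step 2: row=0, L[0]='e', prepend. Next row=LF[0]=12
  step 3: row=12, L[12]='d', prepend. Next row=LF[12]=10
  step 4: row=10, L[10]='a', prepend. Next row=LF[10]=1
  step 5: row=1, L[1]='e', prepend. Next row=LF[1]=13
  step 6: row=13, L[13]='d', prepend. Next row=LF[13]=11
  step 7: row=11, L[11]='e', prepend. Next row=LF[11]=14
  step 8: row=14, L[14]='b', prepend. Next row=LF[14]=5
  step 9: row=5, L[5]='b', prepend. Next row=LF[5]=2
  step 10: row=2, L[2]='c', prepend. Next row=LF[2]=6
  step 11: row=6, L[6]='c', prepend. Next row=LF[6]=8
  step 12: row=8, L[8]='d', prepend. Next row=LF[8]=9
  step 13: row=9, L[9]='b', prepend. Next row=LF[9]=4
  step 14: row=4, L[4]='c', prepend. Next row=LF[4]=7
  step 15: row=7, L[7]='b', prepend. Next row=LF[7]=3
Reversed output: bcbdccbbedeade$

Answer: bcbdccbbedeade$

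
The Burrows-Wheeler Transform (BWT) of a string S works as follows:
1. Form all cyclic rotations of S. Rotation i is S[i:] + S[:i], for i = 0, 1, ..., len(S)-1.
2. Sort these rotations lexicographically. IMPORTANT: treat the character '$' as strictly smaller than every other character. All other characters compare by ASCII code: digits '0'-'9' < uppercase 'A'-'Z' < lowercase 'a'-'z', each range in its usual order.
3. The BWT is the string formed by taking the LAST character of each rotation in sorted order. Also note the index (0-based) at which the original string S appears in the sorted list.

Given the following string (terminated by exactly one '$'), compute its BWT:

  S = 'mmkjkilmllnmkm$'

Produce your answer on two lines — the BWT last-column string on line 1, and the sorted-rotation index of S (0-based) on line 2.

Answer: mkkjmmmilkmnl$l
13

Derivation:
All 15 rotations (rotation i = S[i:]+S[:i]):
  rot[0] = mmkjkilmllnmkm$
  rot[1] = mkjkilmllnmkm$m
  rot[2] = kjkilmllnmkm$mm
  rot[3] = jkilmllnmkm$mmk
  rot[4] = kilmllnmkm$mmkj
  rot[5] = ilmllnmkm$mmkjk
  rot[6] = lmllnmkm$mmkjki
  rot[7] = mllnmkm$mmkjkil
  rot[8] = llnmkm$mmkjkilm
  rot[9] = lnmkm$mmkjkilml
  rot[10] = nmkm$mmkjkilmll
  rot[11] = mkm$mmkjkilmlln
  rot[12] = km$mmkjkilmllnm
  rot[13] = m$mmkjkilmllnmk
  rot[14] = $mmkjkilmllnmkm
Sorted (with $ < everything):
  sorted[0] = $mmkjkilmllnmkm  (last char: 'm')
  sorted[1] = ilmllnmkm$mmkjk  (last char: 'k')
  sorted[2] = jkilmllnmkm$mmk  (last char: 'k')
  sorted[3] = kilmllnmkm$mmkj  (last char: 'j')
  sorted[4] = kjkilmllnmkm$mm  (last char: 'm')
  sorted[5] = km$mmkjkilmllnm  (last char: 'm')
  sorted[6] = llnmkm$mmkjkilm  (last char: 'm')
  sorted[7] = lmllnmkm$mmkjki  (last char: 'i')
  sorted[8] = lnmkm$mmkjkilml  (last char: 'l')
  sorted[9] = m$mmkjkilmllnmk  (last char: 'k')
  sorted[10] = mkjkilmllnmkm$m  (last char: 'm')
  sorted[11] = mkm$mmkjkilmlln  (last char: 'n')
  sorted[12] = mllnmkm$mmkjkil  (last char: 'l')
  sorted[13] = mmkjkilmllnmkm$  (last char: '$')
  sorted[14] = nmkm$mmkjkilmll  (last char: 'l')
Last column: mkkjmmmilkmnl$l
Original string S is at sorted index 13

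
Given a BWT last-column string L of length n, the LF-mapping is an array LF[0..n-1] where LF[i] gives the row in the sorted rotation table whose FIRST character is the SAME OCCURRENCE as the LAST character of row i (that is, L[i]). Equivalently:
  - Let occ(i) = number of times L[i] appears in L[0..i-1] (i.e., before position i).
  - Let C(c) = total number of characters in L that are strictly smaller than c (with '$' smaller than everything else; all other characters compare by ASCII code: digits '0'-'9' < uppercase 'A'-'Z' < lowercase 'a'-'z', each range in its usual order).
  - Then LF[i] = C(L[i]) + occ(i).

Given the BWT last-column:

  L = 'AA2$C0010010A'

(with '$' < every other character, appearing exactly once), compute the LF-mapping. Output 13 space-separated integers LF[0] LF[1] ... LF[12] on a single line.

Char counts: '$':1, '0':5, '1':2, '2':1, 'A':3, 'C':1
C (first-col start): C('$')=0, C('0')=1, C('1')=6, C('2')=8, C('A')=9, C('C')=12
L[0]='A': occ=0, LF[0]=C('A')+0=9+0=9
L[1]='A': occ=1, LF[1]=C('A')+1=9+1=10
L[2]='2': occ=0, LF[2]=C('2')+0=8+0=8
L[3]='$': occ=0, LF[3]=C('$')+0=0+0=0
L[4]='C': occ=0, LF[4]=C('C')+0=12+0=12
L[5]='0': occ=0, LF[5]=C('0')+0=1+0=1
L[6]='0': occ=1, LF[6]=C('0')+1=1+1=2
L[7]='1': occ=0, LF[7]=C('1')+0=6+0=6
L[8]='0': occ=2, LF[8]=C('0')+2=1+2=3
L[9]='0': occ=3, LF[9]=C('0')+3=1+3=4
L[10]='1': occ=1, LF[10]=C('1')+1=6+1=7
L[11]='0': occ=4, LF[11]=C('0')+4=1+4=5
L[12]='A': occ=2, LF[12]=C('A')+2=9+2=11

Answer: 9 10 8 0 12 1 2 6 3 4 7 5 11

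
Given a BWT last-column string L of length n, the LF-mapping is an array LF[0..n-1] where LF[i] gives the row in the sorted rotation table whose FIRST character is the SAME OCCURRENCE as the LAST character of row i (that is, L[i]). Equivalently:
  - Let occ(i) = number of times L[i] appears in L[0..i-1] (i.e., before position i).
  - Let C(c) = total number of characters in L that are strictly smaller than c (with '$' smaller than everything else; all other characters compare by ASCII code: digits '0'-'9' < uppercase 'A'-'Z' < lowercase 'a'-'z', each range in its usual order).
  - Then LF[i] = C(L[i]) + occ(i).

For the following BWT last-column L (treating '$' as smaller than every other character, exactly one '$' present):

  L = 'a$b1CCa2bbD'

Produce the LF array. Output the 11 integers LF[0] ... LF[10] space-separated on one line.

Answer: 6 0 8 1 3 4 7 2 9 10 5

Derivation:
Char counts: '$':1, '1':1, '2':1, 'C':2, 'D':1, 'a':2, 'b':3
C (first-col start): C('$')=0, C('1')=1, C('2')=2, C('C')=3, C('D')=5, C('a')=6, C('b')=8
L[0]='a': occ=0, LF[0]=C('a')+0=6+0=6
L[1]='$': occ=0, LF[1]=C('$')+0=0+0=0
L[2]='b': occ=0, LF[2]=C('b')+0=8+0=8
L[3]='1': occ=0, LF[3]=C('1')+0=1+0=1
L[4]='C': occ=0, LF[4]=C('C')+0=3+0=3
L[5]='C': occ=1, LF[5]=C('C')+1=3+1=4
L[6]='a': occ=1, LF[6]=C('a')+1=6+1=7
L[7]='2': occ=0, LF[7]=C('2')+0=2+0=2
L[8]='b': occ=1, LF[8]=C('b')+1=8+1=9
L[9]='b': occ=2, LF[9]=C('b')+2=8+2=10
L[10]='D': occ=0, LF[10]=C('D')+0=5+0=5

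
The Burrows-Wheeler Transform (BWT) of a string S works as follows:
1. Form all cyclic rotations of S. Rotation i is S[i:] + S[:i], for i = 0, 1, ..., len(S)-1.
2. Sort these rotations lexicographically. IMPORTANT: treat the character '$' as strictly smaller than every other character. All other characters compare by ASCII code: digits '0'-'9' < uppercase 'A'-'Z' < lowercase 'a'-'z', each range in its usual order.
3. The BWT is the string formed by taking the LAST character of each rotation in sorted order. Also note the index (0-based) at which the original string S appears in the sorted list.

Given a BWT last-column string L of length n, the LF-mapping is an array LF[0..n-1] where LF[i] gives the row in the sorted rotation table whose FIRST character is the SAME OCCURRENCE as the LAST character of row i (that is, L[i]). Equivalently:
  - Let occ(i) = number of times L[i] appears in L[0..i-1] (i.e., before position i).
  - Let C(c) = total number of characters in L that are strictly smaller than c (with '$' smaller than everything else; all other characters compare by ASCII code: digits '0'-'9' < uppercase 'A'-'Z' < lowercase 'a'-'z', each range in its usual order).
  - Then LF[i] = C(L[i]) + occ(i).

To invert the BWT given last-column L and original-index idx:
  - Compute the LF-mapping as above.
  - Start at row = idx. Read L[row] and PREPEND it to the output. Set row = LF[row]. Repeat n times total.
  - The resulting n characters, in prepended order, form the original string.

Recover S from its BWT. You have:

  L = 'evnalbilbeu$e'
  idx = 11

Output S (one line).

LF mapping: 4 12 10 1 8 2 7 9 3 5 11 0 6
Walk LF starting at row 11, prepending L[row]:
  step 1: row=11, L[11]='$', prepend. Next row=LF[11]=0
  step 2: row=0, L[0]='e', prepend. Next row=LF[0]=4
  step 3: row=4, L[4]='l', prepend. Next row=LF[4]=8
  step 4: row=8, L[8]='b', prepend. Next row=LF[8]=3
  step 5: row=3, L[3]='a', prepend. Next row=LF[3]=1
  step 6: row=1, L[1]='v', prepend. Next row=LF[1]=12
  step 7: row=12, L[12]='e', prepend. Next row=LF[12]=6
  step 8: row=6, L[6]='i', prepend. Next row=LF[6]=7
  step 9: row=7, L[7]='l', prepend. Next row=LF[7]=9
  step 10: row=9, L[9]='e', prepend. Next row=LF[9]=5
  step 11: row=5, L[5]='b', prepend. Next row=LF[5]=2
  step 12: row=2, L[2]='n', prepend. Next row=LF[2]=10
  step 13: row=10, L[10]='u', prepend. Next row=LF[10]=11
Reversed output: unbelievable$

Answer: unbelievable$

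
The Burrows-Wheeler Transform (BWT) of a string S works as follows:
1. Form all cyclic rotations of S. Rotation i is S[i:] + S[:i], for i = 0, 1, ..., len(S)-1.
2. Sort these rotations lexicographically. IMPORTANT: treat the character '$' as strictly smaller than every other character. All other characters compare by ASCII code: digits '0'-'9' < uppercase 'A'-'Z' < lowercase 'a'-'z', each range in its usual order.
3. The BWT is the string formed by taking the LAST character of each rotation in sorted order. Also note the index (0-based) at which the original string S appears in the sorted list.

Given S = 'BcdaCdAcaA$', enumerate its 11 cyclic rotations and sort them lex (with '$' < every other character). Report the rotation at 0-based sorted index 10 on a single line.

All 11 rotations (rotation i = S[i:]+S[:i]):
  rot[0] = BcdaCdAcaA$
  rot[1] = cdaCdAcaA$B
  rot[2] = daCdAcaA$Bc
  rot[3] = aCdAcaA$Bcd
  rot[4] = CdAcaA$Bcda
  rot[5] = dAcaA$BcdaC
  rot[6] = AcaA$BcdaCd
  rot[7] = caA$BcdaCdA
  rot[8] = aA$BcdaCdAc
  rot[9] = A$BcdaCdAca
  rot[10] = $BcdaCdAcaA
Sorted (with $ < everything):
  sorted[0] = $BcdaCdAcaA
  sorted[1] = A$BcdaCdAca
  sorted[2] = AcaA$BcdaCd
  sorted[3] = BcdaCdAcaA$
  sorted[4] = CdAcaA$Bcda
  sorted[5] = aA$BcdaCdAc
  sorted[6] = aCdAcaA$Bcd
  sorted[7] = caA$BcdaCdA
  sorted[8] = cdaCdAcaA$B
  sorted[9] = dAcaA$BcdaC
  sorted[10] = daCdAcaA$Bc
sorted[10] = daCdAcaA$Bc

Answer: daCdAcaA$Bc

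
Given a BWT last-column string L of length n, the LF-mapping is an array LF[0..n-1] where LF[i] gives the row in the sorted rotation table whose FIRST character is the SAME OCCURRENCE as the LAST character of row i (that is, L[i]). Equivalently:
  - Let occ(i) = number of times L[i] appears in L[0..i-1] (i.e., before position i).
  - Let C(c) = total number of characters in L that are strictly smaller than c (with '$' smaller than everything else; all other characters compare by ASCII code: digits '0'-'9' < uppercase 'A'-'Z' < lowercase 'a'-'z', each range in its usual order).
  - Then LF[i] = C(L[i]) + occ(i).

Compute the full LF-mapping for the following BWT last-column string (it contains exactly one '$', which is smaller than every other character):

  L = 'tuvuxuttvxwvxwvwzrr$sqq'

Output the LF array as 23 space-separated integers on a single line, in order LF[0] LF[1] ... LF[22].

Answer: 6 9 12 10 19 11 7 8 13 20 16 14 21 17 15 18 22 3 4 0 5 1 2

Derivation:
Char counts: '$':1, 'q':2, 'r':2, 's':1, 't':3, 'u':3, 'v':4, 'w':3, 'x':3, 'z':1
C (first-col start): C('$')=0, C('q')=1, C('r')=3, C('s')=5, C('t')=6, C('u')=9, C('v')=12, C('w')=16, C('x')=19, C('z')=22
L[0]='t': occ=0, LF[0]=C('t')+0=6+0=6
L[1]='u': occ=0, LF[1]=C('u')+0=9+0=9
L[2]='v': occ=0, LF[2]=C('v')+0=12+0=12
L[3]='u': occ=1, LF[3]=C('u')+1=9+1=10
L[4]='x': occ=0, LF[4]=C('x')+0=19+0=19
L[5]='u': occ=2, LF[5]=C('u')+2=9+2=11
L[6]='t': occ=1, LF[6]=C('t')+1=6+1=7
L[7]='t': occ=2, LF[7]=C('t')+2=6+2=8
L[8]='v': occ=1, LF[8]=C('v')+1=12+1=13
L[9]='x': occ=1, LF[9]=C('x')+1=19+1=20
L[10]='w': occ=0, LF[10]=C('w')+0=16+0=16
L[11]='v': occ=2, LF[11]=C('v')+2=12+2=14
L[12]='x': occ=2, LF[12]=C('x')+2=19+2=21
L[13]='w': occ=1, LF[13]=C('w')+1=16+1=17
L[14]='v': occ=3, LF[14]=C('v')+3=12+3=15
L[15]='w': occ=2, LF[15]=C('w')+2=16+2=18
L[16]='z': occ=0, LF[16]=C('z')+0=22+0=22
L[17]='r': occ=0, LF[17]=C('r')+0=3+0=3
L[18]='r': occ=1, LF[18]=C('r')+1=3+1=4
L[19]='$': occ=0, LF[19]=C('$')+0=0+0=0
L[20]='s': occ=0, LF[20]=C('s')+0=5+0=5
L[21]='q': occ=0, LF[21]=C('q')+0=1+0=1
L[22]='q': occ=1, LF[22]=C('q')+1=1+1=2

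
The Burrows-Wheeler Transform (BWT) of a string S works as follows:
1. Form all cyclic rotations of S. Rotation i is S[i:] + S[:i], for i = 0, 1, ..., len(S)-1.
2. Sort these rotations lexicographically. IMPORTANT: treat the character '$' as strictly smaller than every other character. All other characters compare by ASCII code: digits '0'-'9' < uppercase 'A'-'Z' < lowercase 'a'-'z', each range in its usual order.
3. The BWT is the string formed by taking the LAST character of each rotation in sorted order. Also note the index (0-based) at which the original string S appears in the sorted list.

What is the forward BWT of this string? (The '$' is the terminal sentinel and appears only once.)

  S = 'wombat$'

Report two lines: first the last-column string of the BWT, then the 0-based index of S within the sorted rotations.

Answer: tbmowa$
6

Derivation:
All 7 rotations (rotation i = S[i:]+S[:i]):
  rot[0] = wombat$
  rot[1] = ombat$w
  rot[2] = mbat$wo
  rot[3] = bat$wom
  rot[4] = at$womb
  rot[5] = t$womba
  rot[6] = $wombat
Sorted (with $ < everything):
  sorted[0] = $wombat  (last char: 't')
  sorted[1] = at$womb  (last char: 'b')
  sorted[2] = bat$wom  (last char: 'm')
  sorted[3] = mbat$wo  (last char: 'o')
  sorted[4] = ombat$w  (last char: 'w')
  sorted[5] = t$womba  (last char: 'a')
  sorted[6] = wombat$  (last char: '$')
Last column: tbmowa$
Original string S is at sorted index 6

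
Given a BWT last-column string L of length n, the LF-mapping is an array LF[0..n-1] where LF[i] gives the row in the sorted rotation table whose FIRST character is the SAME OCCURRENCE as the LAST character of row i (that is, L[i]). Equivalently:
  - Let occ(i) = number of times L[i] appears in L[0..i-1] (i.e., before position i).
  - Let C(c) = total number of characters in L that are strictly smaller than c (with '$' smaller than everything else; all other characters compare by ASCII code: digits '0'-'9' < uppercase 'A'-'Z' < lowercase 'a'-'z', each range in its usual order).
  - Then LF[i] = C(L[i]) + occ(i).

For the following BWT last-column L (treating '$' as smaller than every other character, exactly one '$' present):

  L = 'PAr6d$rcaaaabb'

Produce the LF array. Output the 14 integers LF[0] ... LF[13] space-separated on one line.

Char counts: '$':1, '6':1, 'A':1, 'P':1, 'a':4, 'b':2, 'c':1, 'd':1, 'r':2
C (first-col start): C('$')=0, C('6')=1, C('A')=2, C('P')=3, C('a')=4, C('b')=8, C('c')=10, C('d')=11, C('r')=12
L[0]='P': occ=0, LF[0]=C('P')+0=3+0=3
L[1]='A': occ=0, LF[1]=C('A')+0=2+0=2
L[2]='r': occ=0, LF[2]=C('r')+0=12+0=12
L[3]='6': occ=0, LF[3]=C('6')+0=1+0=1
L[4]='d': occ=0, LF[4]=C('d')+0=11+0=11
L[5]='$': occ=0, LF[5]=C('$')+0=0+0=0
L[6]='r': occ=1, LF[6]=C('r')+1=12+1=13
L[7]='c': occ=0, LF[7]=C('c')+0=10+0=10
L[8]='a': occ=0, LF[8]=C('a')+0=4+0=4
L[9]='a': occ=1, LF[9]=C('a')+1=4+1=5
L[10]='a': occ=2, LF[10]=C('a')+2=4+2=6
L[11]='a': occ=3, LF[11]=C('a')+3=4+3=7
L[12]='b': occ=0, LF[12]=C('b')+0=8+0=8
L[13]='b': occ=1, LF[13]=C('b')+1=8+1=9

Answer: 3 2 12 1 11 0 13 10 4 5 6 7 8 9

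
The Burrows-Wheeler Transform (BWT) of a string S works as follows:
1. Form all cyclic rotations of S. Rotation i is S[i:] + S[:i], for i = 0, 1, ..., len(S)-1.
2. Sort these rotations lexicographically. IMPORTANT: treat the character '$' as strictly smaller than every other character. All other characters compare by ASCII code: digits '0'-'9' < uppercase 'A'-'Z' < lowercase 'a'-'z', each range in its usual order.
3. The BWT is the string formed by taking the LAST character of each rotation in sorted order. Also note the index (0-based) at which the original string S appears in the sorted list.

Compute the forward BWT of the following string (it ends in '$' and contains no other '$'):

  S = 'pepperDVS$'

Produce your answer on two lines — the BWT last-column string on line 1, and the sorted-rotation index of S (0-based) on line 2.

All 10 rotations (rotation i = S[i:]+S[:i]):
  rot[0] = pepperDVS$
  rot[1] = epperDVS$p
  rot[2] = pperDVS$pe
  rot[3] = perDVS$pep
  rot[4] = erDVS$pepp
  rot[5] = rDVS$peppe
  rot[6] = DVS$pepper
  rot[7] = VS$pepperD
  rot[8] = S$pepperDV
  rot[9] = $pepperDVS
Sorted (with $ < everything):
  sorted[0] = $pepperDVS  (last char: 'S')
  sorted[1] = DVS$pepper  (last char: 'r')
  sorted[2] = S$pepperDV  (last char: 'V')
  sorted[3] = VS$pepperD  (last char: 'D')
  sorted[4] = epperDVS$p  (last char: 'p')
  sorted[5] = erDVS$pepp  (last char: 'p')
  sorted[6] = pepperDVS$  (last char: '$')
  sorted[7] = perDVS$pep  (last char: 'p')
  sorted[8] = pperDVS$pe  (last char: 'e')
  sorted[9] = rDVS$peppe  (last char: 'e')
Last column: SrVDpp$pee
Original string S is at sorted index 6

Answer: SrVDpp$pee
6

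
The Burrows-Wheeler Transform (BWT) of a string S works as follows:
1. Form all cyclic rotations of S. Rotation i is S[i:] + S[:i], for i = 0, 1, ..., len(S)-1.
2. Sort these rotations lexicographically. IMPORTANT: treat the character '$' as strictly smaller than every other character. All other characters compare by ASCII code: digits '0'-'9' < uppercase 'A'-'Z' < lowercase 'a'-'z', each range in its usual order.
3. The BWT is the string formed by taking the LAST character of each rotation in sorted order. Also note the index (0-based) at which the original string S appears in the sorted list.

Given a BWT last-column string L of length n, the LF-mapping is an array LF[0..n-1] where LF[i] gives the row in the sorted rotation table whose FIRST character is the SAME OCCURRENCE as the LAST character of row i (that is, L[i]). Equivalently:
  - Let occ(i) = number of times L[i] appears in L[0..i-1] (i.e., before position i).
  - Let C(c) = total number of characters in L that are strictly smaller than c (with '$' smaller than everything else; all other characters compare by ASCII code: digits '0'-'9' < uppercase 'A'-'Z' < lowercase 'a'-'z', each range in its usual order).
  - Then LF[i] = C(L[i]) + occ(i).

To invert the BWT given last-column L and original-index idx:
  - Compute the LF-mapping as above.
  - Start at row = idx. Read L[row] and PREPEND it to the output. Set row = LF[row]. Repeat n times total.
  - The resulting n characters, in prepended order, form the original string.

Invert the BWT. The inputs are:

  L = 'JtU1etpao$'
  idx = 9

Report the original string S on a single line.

LF mapping: 2 8 3 1 5 9 7 4 6 0
Walk LF starting at row 9, prepending L[row]:
  step 1: row=9, L[9]='$', prepend. Next row=LF[9]=0
  step 2: row=0, L[0]='J', prepend. Next row=LF[0]=2
  step 3: row=2, L[2]='U', prepend. Next row=LF[2]=3
  step 4: row=3, L[3]='1', prepend. Next row=LF[3]=1
  step 5: row=1, L[1]='t', prepend. Next row=LF[1]=8
  step 6: row=8, L[8]='o', prepend. Next row=LF[8]=6
  step 7: row=6, L[6]='p', prepend. Next row=LF[6]=7
  step 8: row=7, L[7]='a', prepend. Next row=LF[7]=4
  step 9: row=4, L[4]='e', prepend. Next row=LF[4]=5
  step 10: row=5, L[5]='t', prepend. Next row=LF[5]=9
Reversed output: teapot1UJ$

Answer: teapot1UJ$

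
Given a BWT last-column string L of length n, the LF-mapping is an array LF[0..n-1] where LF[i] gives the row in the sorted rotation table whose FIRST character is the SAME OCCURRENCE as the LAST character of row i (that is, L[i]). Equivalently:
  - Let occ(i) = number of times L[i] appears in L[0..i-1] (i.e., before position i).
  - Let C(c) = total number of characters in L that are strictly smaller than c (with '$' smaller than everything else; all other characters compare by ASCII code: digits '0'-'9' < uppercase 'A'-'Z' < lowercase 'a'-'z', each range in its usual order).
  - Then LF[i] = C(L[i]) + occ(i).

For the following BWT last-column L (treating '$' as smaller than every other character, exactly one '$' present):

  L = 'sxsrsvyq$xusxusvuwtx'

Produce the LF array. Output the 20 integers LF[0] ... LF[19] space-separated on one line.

Answer: 3 15 4 2 5 12 19 1 0 16 9 6 17 10 7 13 11 14 8 18

Derivation:
Char counts: '$':1, 'q':1, 'r':1, 's':5, 't':1, 'u':3, 'v':2, 'w':1, 'x':4, 'y':1
C (first-col start): C('$')=0, C('q')=1, C('r')=2, C('s')=3, C('t')=8, C('u')=9, C('v')=12, C('w')=14, C('x')=15, C('y')=19
L[0]='s': occ=0, LF[0]=C('s')+0=3+0=3
L[1]='x': occ=0, LF[1]=C('x')+0=15+0=15
L[2]='s': occ=1, LF[2]=C('s')+1=3+1=4
L[3]='r': occ=0, LF[3]=C('r')+0=2+0=2
L[4]='s': occ=2, LF[4]=C('s')+2=3+2=5
L[5]='v': occ=0, LF[5]=C('v')+0=12+0=12
L[6]='y': occ=0, LF[6]=C('y')+0=19+0=19
L[7]='q': occ=0, LF[7]=C('q')+0=1+0=1
L[8]='$': occ=0, LF[8]=C('$')+0=0+0=0
L[9]='x': occ=1, LF[9]=C('x')+1=15+1=16
L[10]='u': occ=0, LF[10]=C('u')+0=9+0=9
L[11]='s': occ=3, LF[11]=C('s')+3=3+3=6
L[12]='x': occ=2, LF[12]=C('x')+2=15+2=17
L[13]='u': occ=1, LF[13]=C('u')+1=9+1=10
L[14]='s': occ=4, LF[14]=C('s')+4=3+4=7
L[15]='v': occ=1, LF[15]=C('v')+1=12+1=13
L[16]='u': occ=2, LF[16]=C('u')+2=9+2=11
L[17]='w': occ=0, LF[17]=C('w')+0=14+0=14
L[18]='t': occ=0, LF[18]=C('t')+0=8+0=8
L[19]='x': occ=3, LF[19]=C('x')+3=15+3=18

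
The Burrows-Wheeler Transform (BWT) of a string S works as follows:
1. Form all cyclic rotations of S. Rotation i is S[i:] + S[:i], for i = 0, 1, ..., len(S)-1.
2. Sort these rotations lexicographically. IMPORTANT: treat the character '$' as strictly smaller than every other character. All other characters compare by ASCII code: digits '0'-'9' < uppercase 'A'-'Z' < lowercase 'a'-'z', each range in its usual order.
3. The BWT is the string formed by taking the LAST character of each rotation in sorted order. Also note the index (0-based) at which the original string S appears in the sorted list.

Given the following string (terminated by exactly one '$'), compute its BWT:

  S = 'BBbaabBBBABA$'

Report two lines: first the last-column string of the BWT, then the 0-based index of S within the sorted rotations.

Answer: ABBABBb$BbaaB
7

Derivation:
All 13 rotations (rotation i = S[i:]+S[:i]):
  rot[0] = BBbaabBBBABA$
  rot[1] = BbaabBBBABA$B
  rot[2] = baabBBBABA$BB
  rot[3] = aabBBBABA$BBb
  rot[4] = abBBBABA$BBba
  rot[5] = bBBBABA$BBbaa
  rot[6] = BBBABA$BBbaab
  rot[7] = BBABA$BBbaabB
  rot[8] = BABA$BBbaabBB
  rot[9] = ABA$BBbaabBBB
  rot[10] = BA$BBbaabBBBA
  rot[11] = A$BBbaabBBBAB
  rot[12] = $BBbaabBBBABA
Sorted (with $ < everything):
  sorted[0] = $BBbaabBBBABA  (last char: 'A')
  sorted[1] = A$BBbaabBBBAB  (last char: 'B')
  sorted[2] = ABA$BBbaabBBB  (last char: 'B')
  sorted[3] = BA$BBbaabBBBA  (last char: 'A')
  sorted[4] = BABA$BBbaabBB  (last char: 'B')
  sorted[5] = BBABA$BBbaabB  (last char: 'B')
  sorted[6] = BBBABA$BBbaab  (last char: 'b')
  sorted[7] = BBbaabBBBABA$  (last char: '$')
  sorted[8] = BbaabBBBABA$B  (last char: 'B')
  sorted[9] = aabBBBABA$BBb  (last char: 'b')
  sorted[10] = abBBBABA$BBba  (last char: 'a')
  sorted[11] = bBBBABA$BBbaa  (last char: 'a')
  sorted[12] = baabBBBABA$BB  (last char: 'B')
Last column: ABBABBb$BbaaB
Original string S is at sorted index 7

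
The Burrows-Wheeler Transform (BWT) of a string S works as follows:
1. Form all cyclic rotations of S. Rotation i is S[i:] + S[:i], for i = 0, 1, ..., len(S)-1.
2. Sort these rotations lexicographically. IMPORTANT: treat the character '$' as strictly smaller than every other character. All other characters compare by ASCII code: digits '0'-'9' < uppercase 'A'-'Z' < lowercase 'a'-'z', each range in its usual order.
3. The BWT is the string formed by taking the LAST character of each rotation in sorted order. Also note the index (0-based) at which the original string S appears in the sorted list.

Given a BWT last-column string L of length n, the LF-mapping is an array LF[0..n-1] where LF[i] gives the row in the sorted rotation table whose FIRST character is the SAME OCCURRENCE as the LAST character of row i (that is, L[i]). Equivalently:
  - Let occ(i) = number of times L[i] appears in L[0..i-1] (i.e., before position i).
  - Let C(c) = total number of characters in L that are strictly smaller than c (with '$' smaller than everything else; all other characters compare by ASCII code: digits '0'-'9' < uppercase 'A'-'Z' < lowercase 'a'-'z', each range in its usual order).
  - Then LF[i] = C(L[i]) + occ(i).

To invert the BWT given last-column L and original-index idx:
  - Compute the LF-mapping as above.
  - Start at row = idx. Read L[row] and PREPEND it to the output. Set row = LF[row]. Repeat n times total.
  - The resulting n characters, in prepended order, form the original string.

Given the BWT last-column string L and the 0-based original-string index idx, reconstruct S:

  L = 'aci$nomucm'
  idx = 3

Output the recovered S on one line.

LF mapping: 1 2 4 0 7 8 5 9 3 6
Walk LF starting at row 3, prepending L[row]:
  step 1: row=3, L[3]='$', prepend. Next row=LF[3]=0
  step 2: row=0, L[0]='a', prepend. Next row=LF[0]=1
  step 3: row=1, L[1]='c', prepend. Next row=LF[1]=2
  step 4: row=2, L[2]='i', prepend. Next row=LF[2]=4
  step 5: row=4, L[4]='n', prepend. Next row=LF[4]=7
  step 6: row=7, L[7]='u', prepend. Next row=LF[7]=9
  step 7: row=9, L[9]='m', prepend. Next row=LF[9]=6
  step 8: row=6, L[6]='m', prepend. Next row=LF[6]=5
  step 9: row=5, L[5]='o', prepend. Next row=LF[5]=8
  step 10: row=8, L[8]='c', prepend. Next row=LF[8]=3
Reversed output: communica$

Answer: communica$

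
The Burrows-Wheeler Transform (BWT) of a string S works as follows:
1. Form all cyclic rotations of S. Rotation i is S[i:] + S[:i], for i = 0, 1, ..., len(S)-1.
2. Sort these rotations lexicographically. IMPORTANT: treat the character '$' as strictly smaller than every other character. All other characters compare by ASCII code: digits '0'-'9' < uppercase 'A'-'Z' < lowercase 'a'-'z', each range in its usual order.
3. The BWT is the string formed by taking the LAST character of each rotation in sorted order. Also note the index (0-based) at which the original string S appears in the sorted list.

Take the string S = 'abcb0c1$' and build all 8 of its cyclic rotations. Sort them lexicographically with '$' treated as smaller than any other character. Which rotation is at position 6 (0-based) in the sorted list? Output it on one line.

Answer: c1$abcb0

Derivation:
All 8 rotations (rotation i = S[i:]+S[:i]):
  rot[0] = abcb0c1$
  rot[1] = bcb0c1$a
  rot[2] = cb0c1$ab
  rot[3] = b0c1$abc
  rot[4] = 0c1$abcb
  rot[5] = c1$abcb0
  rot[6] = 1$abcb0c
  rot[7] = $abcb0c1
Sorted (with $ < everything):
  sorted[0] = $abcb0c1
  sorted[1] = 0c1$abcb
  sorted[2] = 1$abcb0c
  sorted[3] = abcb0c1$
  sorted[4] = b0c1$abc
  sorted[5] = bcb0c1$a
  sorted[6] = c1$abcb0
  sorted[7] = cb0c1$ab
sorted[6] = c1$abcb0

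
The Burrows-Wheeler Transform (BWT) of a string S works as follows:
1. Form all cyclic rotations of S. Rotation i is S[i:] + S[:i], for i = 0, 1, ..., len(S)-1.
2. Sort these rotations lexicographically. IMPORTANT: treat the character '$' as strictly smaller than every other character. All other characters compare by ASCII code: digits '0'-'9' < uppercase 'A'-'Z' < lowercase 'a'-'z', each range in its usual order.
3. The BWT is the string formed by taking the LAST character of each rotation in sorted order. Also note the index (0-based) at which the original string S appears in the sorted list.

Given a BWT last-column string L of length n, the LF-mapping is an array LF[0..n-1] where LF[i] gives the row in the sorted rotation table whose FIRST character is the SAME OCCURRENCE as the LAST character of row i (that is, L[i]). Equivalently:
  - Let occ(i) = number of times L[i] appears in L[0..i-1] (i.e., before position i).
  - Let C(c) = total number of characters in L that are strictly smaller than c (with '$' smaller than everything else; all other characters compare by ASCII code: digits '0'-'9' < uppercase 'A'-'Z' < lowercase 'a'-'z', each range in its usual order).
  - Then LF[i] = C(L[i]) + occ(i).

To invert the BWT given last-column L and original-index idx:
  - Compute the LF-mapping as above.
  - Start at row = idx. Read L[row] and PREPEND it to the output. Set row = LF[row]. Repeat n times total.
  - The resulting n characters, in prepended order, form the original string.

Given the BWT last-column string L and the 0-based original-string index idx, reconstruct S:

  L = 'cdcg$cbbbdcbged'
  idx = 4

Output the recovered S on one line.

Answer: bdgegbcddbcbcc$

Derivation:
LF mapping: 5 9 6 13 0 7 1 2 3 10 8 4 14 12 11
Walk LF starting at row 4, prepending L[row]:
  step 1: row=4, L[4]='$', prepend. Next row=LF[4]=0
  step 2: row=0, L[0]='c', prepend. Next row=LF[0]=5
  step 3: row=5, L[5]='c', prepend. Next row=LF[5]=7
  step 4: row=7, L[7]='b', prepend. Next row=LF[7]=2
  step 5: row=2, L[2]='c', prepend. Next row=LF[2]=6
  step 6: row=6, L[6]='b', prepend. Next row=LF[6]=1
  step 7: row=1, L[1]='d', prepend. Next row=LF[1]=9
  step 8: row=9, L[9]='d', prepend. Next row=LF[9]=10
  step 9: row=10, L[10]='c', prepend. Next row=LF[10]=8
  step 10: row=8, L[8]='b', prepend. Next row=LF[8]=3
  step 11: row=3, L[3]='g', prepend. Next row=LF[3]=13
  step 12: row=13, L[13]='e', prepend. Next row=LF[13]=12
  step 13: row=12, L[12]='g', prepend. Next row=LF[12]=14
  step 14: row=14, L[14]='d', prepend. Next row=LF[14]=11
  step 15: row=11, L[11]='b', prepend. Next row=LF[11]=4
Reversed output: bdgegbcddbcbcc$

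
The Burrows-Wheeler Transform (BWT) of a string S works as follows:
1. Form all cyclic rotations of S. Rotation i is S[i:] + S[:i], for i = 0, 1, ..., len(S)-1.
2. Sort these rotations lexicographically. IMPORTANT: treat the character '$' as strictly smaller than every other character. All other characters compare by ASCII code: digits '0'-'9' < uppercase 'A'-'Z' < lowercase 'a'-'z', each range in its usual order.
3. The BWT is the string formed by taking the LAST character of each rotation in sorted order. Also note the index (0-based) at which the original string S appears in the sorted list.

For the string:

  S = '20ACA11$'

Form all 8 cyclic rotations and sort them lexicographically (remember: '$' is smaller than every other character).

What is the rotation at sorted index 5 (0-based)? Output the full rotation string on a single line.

Answer: A11$20AC

Derivation:
All 8 rotations (rotation i = S[i:]+S[:i]):
  rot[0] = 20ACA11$
  rot[1] = 0ACA11$2
  rot[2] = ACA11$20
  rot[3] = CA11$20A
  rot[4] = A11$20AC
  rot[5] = 11$20ACA
  rot[6] = 1$20ACA1
  rot[7] = $20ACA11
Sorted (with $ < everything):
  sorted[0] = $20ACA11
  sorted[1] = 0ACA11$2
  sorted[2] = 1$20ACA1
  sorted[3] = 11$20ACA
  sorted[4] = 20ACA11$
  sorted[5] = A11$20AC
  sorted[6] = ACA11$20
  sorted[7] = CA11$20A
sorted[5] = A11$20AC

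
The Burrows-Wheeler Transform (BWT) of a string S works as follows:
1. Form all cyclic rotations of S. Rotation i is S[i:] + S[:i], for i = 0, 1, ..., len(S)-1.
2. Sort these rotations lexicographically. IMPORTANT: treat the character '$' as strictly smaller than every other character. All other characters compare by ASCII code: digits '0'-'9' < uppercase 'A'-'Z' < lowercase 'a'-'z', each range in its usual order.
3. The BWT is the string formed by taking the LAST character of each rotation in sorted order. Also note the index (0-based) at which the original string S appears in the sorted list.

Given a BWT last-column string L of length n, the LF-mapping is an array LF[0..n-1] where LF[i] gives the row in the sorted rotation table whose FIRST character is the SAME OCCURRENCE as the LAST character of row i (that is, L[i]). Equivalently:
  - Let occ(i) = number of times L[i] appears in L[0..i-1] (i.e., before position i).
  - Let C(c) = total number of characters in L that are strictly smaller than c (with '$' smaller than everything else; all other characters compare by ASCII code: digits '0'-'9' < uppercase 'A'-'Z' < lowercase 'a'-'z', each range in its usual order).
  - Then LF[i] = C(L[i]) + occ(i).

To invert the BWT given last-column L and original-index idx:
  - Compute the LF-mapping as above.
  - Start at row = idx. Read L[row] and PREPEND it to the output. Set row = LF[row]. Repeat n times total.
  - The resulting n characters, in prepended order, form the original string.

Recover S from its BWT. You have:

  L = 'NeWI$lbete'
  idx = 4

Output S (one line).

Answer: beetleIWN$

Derivation:
LF mapping: 2 5 3 1 0 8 4 6 9 7
Walk LF starting at row 4, prepending L[row]:
  step 1: row=4, L[4]='$', prepend. Next row=LF[4]=0
  step 2: row=0, L[0]='N', prepend. Next row=LF[0]=2
  step 3: row=2, L[2]='W', prepend. Next row=LF[2]=3
  step 4: row=3, L[3]='I', prepend. Next row=LF[3]=1
  step 5: row=1, L[1]='e', prepend. Next row=LF[1]=5
  step 6: row=5, L[5]='l', prepend. Next row=LF[5]=8
  step 7: row=8, L[8]='t', prepend. Next row=LF[8]=9
  step 8: row=9, L[9]='e', prepend. Next row=LF[9]=7
  step 9: row=7, L[7]='e', prepend. Next row=LF[7]=6
  step 10: row=6, L[6]='b', prepend. Next row=LF[6]=4
Reversed output: beetleIWN$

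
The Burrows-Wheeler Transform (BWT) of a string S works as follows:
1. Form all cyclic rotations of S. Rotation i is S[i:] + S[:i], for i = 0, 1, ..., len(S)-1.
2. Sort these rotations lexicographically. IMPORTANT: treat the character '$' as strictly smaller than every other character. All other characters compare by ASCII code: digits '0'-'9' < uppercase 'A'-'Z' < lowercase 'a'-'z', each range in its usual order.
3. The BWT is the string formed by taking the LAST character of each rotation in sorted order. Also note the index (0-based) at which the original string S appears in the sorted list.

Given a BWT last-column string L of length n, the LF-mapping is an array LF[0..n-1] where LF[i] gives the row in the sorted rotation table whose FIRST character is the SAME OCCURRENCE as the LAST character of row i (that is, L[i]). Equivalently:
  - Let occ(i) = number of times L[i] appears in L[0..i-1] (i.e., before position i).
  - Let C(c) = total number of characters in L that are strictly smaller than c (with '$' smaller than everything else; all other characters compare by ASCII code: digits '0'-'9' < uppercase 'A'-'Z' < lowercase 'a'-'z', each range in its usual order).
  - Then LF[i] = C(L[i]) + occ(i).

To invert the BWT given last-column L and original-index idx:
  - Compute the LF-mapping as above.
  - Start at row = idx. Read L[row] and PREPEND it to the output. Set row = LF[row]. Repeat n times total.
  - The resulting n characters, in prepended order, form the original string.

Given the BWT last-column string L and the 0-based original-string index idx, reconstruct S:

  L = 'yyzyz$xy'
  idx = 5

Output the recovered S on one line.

Answer: yzyyxzy$

Derivation:
LF mapping: 2 3 6 4 7 0 1 5
Walk LF starting at row 5, prepending L[row]:
  step 1: row=5, L[5]='$', prepend. Next row=LF[5]=0
  step 2: row=0, L[0]='y', prepend. Next row=LF[0]=2
  step 3: row=2, L[2]='z', prepend. Next row=LF[2]=6
  step 4: row=6, L[6]='x', prepend. Next row=LF[6]=1
  step 5: row=1, L[1]='y', prepend. Next row=LF[1]=3
  step 6: row=3, L[3]='y', prepend. Next row=LF[3]=4
  step 7: row=4, L[4]='z', prepend. Next row=LF[4]=7
  step 8: row=7, L[7]='y', prepend. Next row=LF[7]=5
Reversed output: yzyyxzy$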